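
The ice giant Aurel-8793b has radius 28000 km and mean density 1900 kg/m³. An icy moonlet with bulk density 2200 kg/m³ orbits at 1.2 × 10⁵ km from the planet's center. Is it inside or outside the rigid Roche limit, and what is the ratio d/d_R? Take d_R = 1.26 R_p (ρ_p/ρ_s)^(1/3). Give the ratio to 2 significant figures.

d_R = 1.26 × (28000 km) × (1900/2200)^(1/3) = 33600 km
d/d_R = (1.2 × 10⁵) / (33600) = 3.6
Since d/d_R > 1, the body is outside the Roche limit.

outside; d/d_R ≈ 3.6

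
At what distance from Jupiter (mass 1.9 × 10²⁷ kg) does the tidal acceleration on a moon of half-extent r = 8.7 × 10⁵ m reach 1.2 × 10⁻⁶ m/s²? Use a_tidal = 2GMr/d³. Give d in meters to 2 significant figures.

5.7 × 10⁹ m

2GMr/d³ = a_tidal  ⇒  d = (2GMr / a_tidal)^(1/3)
d = (2 × 6.674×10⁻¹¹ × (1.9 × 10²⁷) × (8.7 × 10⁵) / (1.2 × 10⁻⁶))^(1/3)
  = 5.7 × 10⁹ m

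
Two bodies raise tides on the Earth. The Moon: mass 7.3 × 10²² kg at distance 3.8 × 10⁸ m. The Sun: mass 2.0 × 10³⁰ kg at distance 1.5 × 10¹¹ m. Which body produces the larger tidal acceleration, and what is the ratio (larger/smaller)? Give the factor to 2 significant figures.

The Moon, by a factor of ≈ 2.2

The tide-raising term goes as M/d³ (the gradient of a 1/d² field).
The Moon: (7.3 × 10²²) / (3.8 × 10⁸)³ = 1.330 × 10⁻³
The Sun: (2.0 × 10³⁰) / (1.5 × 10¹¹)³ = 5.926 × 10⁻⁴
Ratio (larger/smaller) = 2.2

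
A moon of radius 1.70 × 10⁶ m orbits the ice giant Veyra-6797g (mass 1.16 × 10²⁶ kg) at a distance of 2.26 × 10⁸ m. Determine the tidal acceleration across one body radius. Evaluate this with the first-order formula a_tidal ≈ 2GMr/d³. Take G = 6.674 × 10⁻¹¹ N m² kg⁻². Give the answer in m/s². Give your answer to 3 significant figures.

2.28 × 10⁻³ m/s²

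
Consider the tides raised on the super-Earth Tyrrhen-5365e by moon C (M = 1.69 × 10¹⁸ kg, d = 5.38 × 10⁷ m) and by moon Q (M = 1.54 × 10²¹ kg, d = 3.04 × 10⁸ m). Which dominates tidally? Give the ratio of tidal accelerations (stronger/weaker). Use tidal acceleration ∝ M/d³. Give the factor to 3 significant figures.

The tide-raising term goes as M/d³ (the gradient of a 1/d² field).
Moon C: (1.69 × 10¹⁸) / (5.38 × 10⁷)³ = 1.085 × 10⁻⁵
Moon Q: (1.54 × 10²¹) / (3.04 × 10⁸)³ = 5.482 × 10⁻⁵
Ratio (larger/smaller) = 5.05

Moon Q, by a factor of ≈ 5.05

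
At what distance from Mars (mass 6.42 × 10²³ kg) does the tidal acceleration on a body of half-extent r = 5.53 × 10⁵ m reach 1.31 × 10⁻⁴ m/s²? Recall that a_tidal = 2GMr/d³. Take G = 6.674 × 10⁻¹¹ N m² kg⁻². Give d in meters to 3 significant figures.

2GMr/d³ = a_tidal  ⇒  d = (2GMr / a_tidal)^(1/3)
d = (2 × 6.674×10⁻¹¹ × (6.42 × 10²³) × (5.53 × 10⁵) / (1.31 × 10⁻⁴))^(1/3)
  = 7.13 × 10⁷ m

7.13 × 10⁷ m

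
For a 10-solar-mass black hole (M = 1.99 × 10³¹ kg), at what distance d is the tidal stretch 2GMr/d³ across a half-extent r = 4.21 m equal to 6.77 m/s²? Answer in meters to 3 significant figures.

2GMr/d³ = a_tidal  ⇒  d = (2GMr / a_tidal)^(1/3)
d = (2 × 6.674×10⁻¹¹ × (1.99 × 10³¹) × (4.21) / (6.77))^(1/3)
  = 1.18 × 10⁷ m

1.18 × 10⁷ m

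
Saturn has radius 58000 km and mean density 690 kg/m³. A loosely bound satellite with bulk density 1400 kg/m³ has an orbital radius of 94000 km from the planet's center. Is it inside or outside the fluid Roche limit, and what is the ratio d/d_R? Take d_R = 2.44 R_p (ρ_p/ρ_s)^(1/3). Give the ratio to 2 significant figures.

d_R = 2.44 × (58000 km) × (690/1400)^(1/3) = 1.118 × 10⁵ km
d/d_R = (94000) / (1.118 × 10⁵) = 0.84
Since d/d_R < 1, the body is inside the Roche limit.

inside; d/d_R ≈ 0.84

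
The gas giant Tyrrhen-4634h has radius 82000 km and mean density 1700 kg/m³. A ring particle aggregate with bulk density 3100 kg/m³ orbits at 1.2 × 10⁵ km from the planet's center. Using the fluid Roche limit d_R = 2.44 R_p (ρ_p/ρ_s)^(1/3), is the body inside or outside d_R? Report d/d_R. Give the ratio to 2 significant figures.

inside; d/d_R ≈ 0.73

d_R = 2.44 × (82000 km) × (1700/3100)^(1/3) = 1.638 × 10⁵ km
d/d_R = (1.2 × 10⁵) / (1.638 × 10⁵) = 0.73
Since d/d_R < 1, the body is inside the Roche limit.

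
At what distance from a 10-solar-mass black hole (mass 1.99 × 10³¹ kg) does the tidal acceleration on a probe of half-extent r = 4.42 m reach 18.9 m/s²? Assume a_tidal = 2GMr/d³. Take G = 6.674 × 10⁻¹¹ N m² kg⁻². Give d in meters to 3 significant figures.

8.53 × 10⁶ m

2GMr/d³ = a_tidal  ⇒  d = (2GMr / a_tidal)^(1/3)
d = (2 × 6.674×10⁻¹¹ × (1.99 × 10³¹) × (4.42) / (18.9))^(1/3)
  = 8.53 × 10⁶ m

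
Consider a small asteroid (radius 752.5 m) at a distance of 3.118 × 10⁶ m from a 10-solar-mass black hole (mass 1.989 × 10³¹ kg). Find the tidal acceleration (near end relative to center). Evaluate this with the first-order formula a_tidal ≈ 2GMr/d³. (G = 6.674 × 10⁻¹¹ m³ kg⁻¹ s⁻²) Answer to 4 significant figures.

6.591 × 10⁴ m/s²

a_tidal = 2GMr/d³
        = 2 × (6.674 × 10⁻¹¹) × (1.989 × 10³¹) × (752.5) / (3.118 × 10⁶)³
        = 6.591 × 10⁴ m/s²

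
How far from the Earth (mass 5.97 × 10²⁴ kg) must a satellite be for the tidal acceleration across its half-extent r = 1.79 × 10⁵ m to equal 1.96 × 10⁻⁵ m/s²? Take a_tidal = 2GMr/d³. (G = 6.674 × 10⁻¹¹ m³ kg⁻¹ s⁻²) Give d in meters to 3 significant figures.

2GMr/d³ = a_tidal  ⇒  d = (2GMr / a_tidal)^(1/3)
d = (2 × 6.674×10⁻¹¹ × (5.97 × 10²⁴) × (1.79 × 10⁵) / (1.96 × 10⁻⁵))^(1/3)
  = 1.94 × 10⁸ m

1.94 × 10⁸ m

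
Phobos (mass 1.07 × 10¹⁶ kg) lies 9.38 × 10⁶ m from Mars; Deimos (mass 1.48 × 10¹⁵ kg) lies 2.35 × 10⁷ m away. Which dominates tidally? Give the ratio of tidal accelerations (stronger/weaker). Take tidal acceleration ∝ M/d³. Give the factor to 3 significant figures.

Phobos, by a factor of ≈ 114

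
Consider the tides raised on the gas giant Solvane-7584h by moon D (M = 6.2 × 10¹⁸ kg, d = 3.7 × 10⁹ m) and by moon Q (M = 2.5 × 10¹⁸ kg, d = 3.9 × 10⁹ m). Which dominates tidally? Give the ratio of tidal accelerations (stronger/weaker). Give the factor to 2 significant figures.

Compare M/d³ for the two perturbers:
Moon D: (6.2 × 10¹⁸) / (3.7 × 10⁹)³ = 1.224 × 10⁻¹⁰
Moon Q: (2.5 × 10¹⁸) / (3.9 × 10⁹)³ = 4.215 × 10⁻¹¹
Ratio (larger/smaller) = 2.9

Moon D, by a factor of ≈ 2.9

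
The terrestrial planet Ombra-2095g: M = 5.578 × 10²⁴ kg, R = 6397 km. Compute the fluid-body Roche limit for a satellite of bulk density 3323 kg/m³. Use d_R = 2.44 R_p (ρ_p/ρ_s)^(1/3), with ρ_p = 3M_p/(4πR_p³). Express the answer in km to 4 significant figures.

17990 km

ρ_p = 3M_p/(4πR_p³) = 3 × (5.578 × 10²⁴) / (4π × (6.397 × 10⁶ m)³) = 5087 kg/m³
d_R = 2.44 × 6397 km × (5087/3323)^(1/3)
    = 17990 km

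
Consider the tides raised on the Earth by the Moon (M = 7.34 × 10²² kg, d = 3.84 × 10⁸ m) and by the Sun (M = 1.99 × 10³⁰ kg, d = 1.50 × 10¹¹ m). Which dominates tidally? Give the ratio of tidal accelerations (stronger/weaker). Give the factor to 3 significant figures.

Compare M/d³ for the two perturbers:
The Moon: (7.34 × 10²²) / (3.84 × 10⁸)³ = 1.296 × 10⁻³
The Sun: (1.99 × 10³⁰) / (1.50 × 10¹¹)³ = 5.896 × 10⁻⁴
Ratio (larger/smaller) = 2.20

The Moon, by a factor of ≈ 2.20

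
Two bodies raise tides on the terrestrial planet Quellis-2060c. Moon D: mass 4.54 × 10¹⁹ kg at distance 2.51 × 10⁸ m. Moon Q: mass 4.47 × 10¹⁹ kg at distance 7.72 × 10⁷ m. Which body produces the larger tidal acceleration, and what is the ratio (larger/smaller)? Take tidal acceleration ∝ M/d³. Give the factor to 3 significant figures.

Moon Q, by a factor of ≈ 33.8

Tidal stretch scales as M/d³; compute that for each body.
Moon D: (4.54 × 10¹⁹) / (2.51 × 10⁸)³ = 2.871 × 10⁻⁶
Moon Q: (4.47 × 10¹⁹) / (7.72 × 10⁷)³ = 9.715 × 10⁻⁵
Ratio (larger/smaller) = 33.8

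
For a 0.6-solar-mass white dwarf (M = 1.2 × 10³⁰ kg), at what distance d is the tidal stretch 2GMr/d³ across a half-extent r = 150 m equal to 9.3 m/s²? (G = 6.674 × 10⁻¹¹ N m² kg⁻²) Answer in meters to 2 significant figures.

1.4 × 10⁷ m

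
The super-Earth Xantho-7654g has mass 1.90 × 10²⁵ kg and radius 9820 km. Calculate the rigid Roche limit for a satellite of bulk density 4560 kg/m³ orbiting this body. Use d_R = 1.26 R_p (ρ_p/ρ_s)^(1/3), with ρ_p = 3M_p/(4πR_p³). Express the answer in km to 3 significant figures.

12600 km

ρ_p = 3M_p/(4πR_p³) = 3 × (1.90 × 10²⁵) / (4π × (9.82 × 10⁶ m)³) = 4790 kg/m³
d_R = 1.26 × 9820 km × (4790/4560)^(1/3)
    = 12600 km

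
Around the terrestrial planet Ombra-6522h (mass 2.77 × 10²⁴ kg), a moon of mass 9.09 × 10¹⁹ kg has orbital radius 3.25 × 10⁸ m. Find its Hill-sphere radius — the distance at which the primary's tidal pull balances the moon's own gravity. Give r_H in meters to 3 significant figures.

7.21 × 10⁶ m

r_H ≈ a (m/3M)^(1/3)
    = (3.25 × 10⁸) × (9.09 × 10¹⁹ / (3 × 2.77 × 10²⁴))^(1/3)
    = 7.21 × 10⁶ m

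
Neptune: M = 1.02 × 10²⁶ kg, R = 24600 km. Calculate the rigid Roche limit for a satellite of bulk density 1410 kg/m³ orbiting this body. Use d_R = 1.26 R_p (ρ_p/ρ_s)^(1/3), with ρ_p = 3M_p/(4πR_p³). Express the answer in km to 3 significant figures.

ρ_p = 3M_p/(4πR_p³) = 3 × (1.02 × 10²⁶) / (4π × (2.46 × 10⁷ m)³) = 1640 kg/m³
d_R = 1.26 × 24600 km × (1640/1410)^(1/3)
    = 32600 km

32600 km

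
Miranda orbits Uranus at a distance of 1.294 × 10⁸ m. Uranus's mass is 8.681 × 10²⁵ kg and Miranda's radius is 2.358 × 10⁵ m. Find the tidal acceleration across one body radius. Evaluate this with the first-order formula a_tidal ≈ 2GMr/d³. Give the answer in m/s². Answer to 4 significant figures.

Δg = 2GMr/d³
   = 2 × (6.674 × 10⁻¹¹) × (8.681 × 10²⁵) × (2.358 × 10⁵) / (1.294 × 10⁸)³
   = 1.261 × 10⁻³ m/s²

1.261 × 10⁻³ m/s²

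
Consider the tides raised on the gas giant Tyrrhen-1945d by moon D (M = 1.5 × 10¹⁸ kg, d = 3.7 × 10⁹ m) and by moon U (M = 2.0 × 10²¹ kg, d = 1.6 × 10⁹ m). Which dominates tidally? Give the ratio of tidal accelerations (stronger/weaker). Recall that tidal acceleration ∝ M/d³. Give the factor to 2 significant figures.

Moon U, by a factor of ≈ 16000

Tidal acceleration ∝ M/d³, so compare M/d³ for each.
Moon D: (1.5 × 10¹⁸) / (3.7 × 10⁹)³ = 2.961 × 10⁻¹¹
Moon U: (2.0 × 10²¹) / (1.6 × 10⁹)³ = 4.883 × 10⁻⁷
Ratio (larger/smaller) = 16000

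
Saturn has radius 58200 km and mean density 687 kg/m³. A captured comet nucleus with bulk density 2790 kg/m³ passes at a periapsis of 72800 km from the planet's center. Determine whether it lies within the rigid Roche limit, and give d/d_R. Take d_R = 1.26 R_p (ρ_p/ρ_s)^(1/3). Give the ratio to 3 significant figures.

outside; d/d_R ≈ 1.58

d_R = 1.26 × (58200 km) × (687/2790)^(1/3) = 45960 km
d/d_R = (72800) / (45960) = 1.58
Since d/d_R > 1, the body is outside the Roche limit.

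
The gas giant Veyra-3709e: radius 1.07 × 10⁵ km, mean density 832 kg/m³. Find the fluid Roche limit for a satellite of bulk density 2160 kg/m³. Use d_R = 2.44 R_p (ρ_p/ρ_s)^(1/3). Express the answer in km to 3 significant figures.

1.90 × 10⁵ km

d_R = 2.44 × 1.07 × 10⁵ km × (832/2160)^(1/3)
    = 1.90 × 10⁵ km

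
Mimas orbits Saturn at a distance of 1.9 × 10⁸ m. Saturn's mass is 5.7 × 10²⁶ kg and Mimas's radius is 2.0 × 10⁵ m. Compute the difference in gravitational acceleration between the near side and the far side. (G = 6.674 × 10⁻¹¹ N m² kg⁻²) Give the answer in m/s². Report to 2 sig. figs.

4.4 × 10⁻³ m/s²

Differencing GM/(d−r)² and GM/(d+r)² to first order in r/d gives 4GMr/d³.
Δa = 4GMr/d³
   = 4 × (6.674 × 10⁻¹¹) × (5.7 × 10²⁶) × (2.0 × 10⁵) / (1.9 × 10⁸)³
   = 4.4 × 10⁻³ m/s²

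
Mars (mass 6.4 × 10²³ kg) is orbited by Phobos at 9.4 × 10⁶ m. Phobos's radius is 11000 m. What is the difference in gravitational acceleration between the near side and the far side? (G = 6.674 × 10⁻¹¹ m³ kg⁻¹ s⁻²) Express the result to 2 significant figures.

2.3 × 10⁻³ m/s²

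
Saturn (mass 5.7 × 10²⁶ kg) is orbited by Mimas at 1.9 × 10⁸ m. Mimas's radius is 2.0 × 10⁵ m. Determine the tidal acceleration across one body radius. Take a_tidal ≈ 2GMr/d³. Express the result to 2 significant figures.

2.2 × 10⁻³ m/s²

a_tidal = 2GMr/d³
        = 2 × (6.674 × 10⁻¹¹) × (5.7 × 10²⁶) × (2.0 × 10⁵) / (1.9 × 10⁸)³
        = 2.2 × 10⁻³ m/s²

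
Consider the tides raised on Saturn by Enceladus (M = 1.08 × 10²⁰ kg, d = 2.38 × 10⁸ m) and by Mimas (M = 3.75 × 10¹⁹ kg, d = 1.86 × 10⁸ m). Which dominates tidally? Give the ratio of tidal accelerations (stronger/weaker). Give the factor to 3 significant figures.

Enceladus, by a factor of ≈ 1.37

Tidal stretch scales as M/d³; compute that for each body.
Enceladus: (1.08 × 10²⁰) / (2.38 × 10⁸)³ = 8.011 × 10⁻⁶
Mimas: (3.75 × 10¹⁹) / (1.86 × 10⁸)³ = 5.828 × 10⁻⁶
Ratio (larger/smaller) = 1.37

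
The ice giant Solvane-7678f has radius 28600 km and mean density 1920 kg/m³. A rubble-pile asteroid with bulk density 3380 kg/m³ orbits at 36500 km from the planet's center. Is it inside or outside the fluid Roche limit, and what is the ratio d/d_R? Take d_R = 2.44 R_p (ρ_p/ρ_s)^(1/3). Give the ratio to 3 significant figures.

d_R = 2.44 × (28600 km) × (1920/3380)^(1/3) = 57790 km
d/d_R = (36500) / (57790) = 0.632
Since d/d_R < 1, the body is inside the Roche limit.

inside; d/d_R ≈ 0.632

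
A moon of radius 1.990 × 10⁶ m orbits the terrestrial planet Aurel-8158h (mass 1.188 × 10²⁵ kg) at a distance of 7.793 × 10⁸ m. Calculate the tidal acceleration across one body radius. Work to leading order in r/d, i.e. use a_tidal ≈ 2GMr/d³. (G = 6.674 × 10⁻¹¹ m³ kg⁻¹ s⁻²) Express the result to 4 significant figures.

Differencing GM/(d−r)² and GM/d² to first order in r/d gives 2GMr/d³.
Δg = 2GMr/d³
   = 2 × (6.674 × 10⁻¹¹) × (1.188 × 10²⁵) × (1.990 × 10⁶) / (7.793 × 10⁸)³
   = 6.668 × 10⁻⁶ m/s²

6.668 × 10⁻⁶ m/s²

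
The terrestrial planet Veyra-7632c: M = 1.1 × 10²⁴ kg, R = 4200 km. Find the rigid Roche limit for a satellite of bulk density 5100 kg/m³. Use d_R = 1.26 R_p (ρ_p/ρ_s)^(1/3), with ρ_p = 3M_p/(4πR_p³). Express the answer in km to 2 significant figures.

ρ_p = 3M_p/(4πR_p³) = 3 × (1.1 × 10²⁴) / (4π × (4.2 × 10⁶ m)³) = 3500 kg/m³
d_R = 1.26 × 4200 km × (3500/5100)^(1/3)
    = 4700 km

4700 km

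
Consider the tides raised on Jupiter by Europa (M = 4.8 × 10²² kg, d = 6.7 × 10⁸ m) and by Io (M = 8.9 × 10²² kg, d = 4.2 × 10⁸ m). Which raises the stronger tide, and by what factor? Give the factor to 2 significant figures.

Compare M/d³ for the two perturbers:
Europa: (4.8 × 10²²) / (6.7 × 10⁸)³ = 1.596 × 10⁻⁴
Io: (8.9 × 10²²) / (4.2 × 10⁸)³ = 1.201 × 10⁻³
Ratio (larger/smaller) = 7.5

Io, by a factor of ≈ 7.5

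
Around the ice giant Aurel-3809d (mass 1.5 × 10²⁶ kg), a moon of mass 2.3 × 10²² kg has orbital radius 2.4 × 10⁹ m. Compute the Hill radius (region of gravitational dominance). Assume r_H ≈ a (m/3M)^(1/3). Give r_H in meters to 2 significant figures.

8.9 × 10⁷ m

r_H ≈ a (m/3M)^(1/3)
    = (2.4 × 10⁹) × (2.3 × 10²² / (3 × 1.5 × 10²⁶))^(1/3)
    = 8.9 × 10⁷ m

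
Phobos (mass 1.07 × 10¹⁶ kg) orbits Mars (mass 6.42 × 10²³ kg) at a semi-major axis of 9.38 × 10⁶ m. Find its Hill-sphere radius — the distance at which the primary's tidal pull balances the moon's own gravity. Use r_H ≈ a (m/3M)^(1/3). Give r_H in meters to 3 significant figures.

r_H ≈ a (m/3M)^(1/3)
    = (9.38 × 10⁶) × (1.07 × 10¹⁶ / (3 × 6.42 × 10²³))^(1/3)
    = 1.66 × 10⁴ m

1.66 × 10⁴ m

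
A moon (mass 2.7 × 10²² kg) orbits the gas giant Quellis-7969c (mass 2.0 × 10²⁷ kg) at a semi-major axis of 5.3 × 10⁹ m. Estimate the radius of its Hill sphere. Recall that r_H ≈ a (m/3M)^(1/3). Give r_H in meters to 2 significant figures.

r_H ≈ a (m/3M)^(1/3)
    = (5.3 × 10⁹) × (2.7 × 10²² / (3 × 2.0 × 10²⁷))^(1/3)
    = 8.8 × 10⁷ m

8.8 × 10⁷ m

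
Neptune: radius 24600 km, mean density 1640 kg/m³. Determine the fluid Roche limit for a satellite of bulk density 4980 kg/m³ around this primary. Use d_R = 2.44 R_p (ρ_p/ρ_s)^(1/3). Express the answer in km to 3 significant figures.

41500 km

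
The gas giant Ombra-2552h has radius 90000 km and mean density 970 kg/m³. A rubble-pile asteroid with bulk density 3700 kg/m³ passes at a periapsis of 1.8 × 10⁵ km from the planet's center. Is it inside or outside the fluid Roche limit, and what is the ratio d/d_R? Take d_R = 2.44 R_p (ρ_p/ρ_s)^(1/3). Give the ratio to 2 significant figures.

outside; d/d_R ≈ 1.3

d_R = 2.44 × (90000 km) × (970/3700)^(1/3) = 1.405 × 10⁵ km
d/d_R = (1.8 × 10⁵) / (1.405 × 10⁵) = 1.3
Since d/d_R > 1, the body is outside the Roche limit.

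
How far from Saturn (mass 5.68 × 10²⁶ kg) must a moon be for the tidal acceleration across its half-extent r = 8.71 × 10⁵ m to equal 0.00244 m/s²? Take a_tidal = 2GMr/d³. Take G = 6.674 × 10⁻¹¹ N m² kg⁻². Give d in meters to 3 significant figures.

3.00 × 10⁸ m

2GMr/d³ = a_tidal  ⇒  d = (2GMr / a_tidal)^(1/3)
d = (2 × 6.674×10⁻¹¹ × (5.68 × 10²⁶) × (8.71 × 10⁵) / (0.00244))^(1/3)
  = 3.00 × 10⁸ m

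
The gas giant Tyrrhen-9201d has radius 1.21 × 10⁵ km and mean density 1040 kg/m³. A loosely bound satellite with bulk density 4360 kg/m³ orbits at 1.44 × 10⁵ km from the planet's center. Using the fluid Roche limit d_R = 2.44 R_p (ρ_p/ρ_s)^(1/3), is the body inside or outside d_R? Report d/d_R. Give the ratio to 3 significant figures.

inside; d/d_R ≈ 0.786

d_R = 2.44 × (1.21 × 10⁵ km) × (1040/4360)^(1/3) = 1.831 × 10⁵ km
d/d_R = (1.44 × 10⁵) / (1.831 × 10⁵) = 0.786
Since d/d_R < 1, the body is inside the Roche limit.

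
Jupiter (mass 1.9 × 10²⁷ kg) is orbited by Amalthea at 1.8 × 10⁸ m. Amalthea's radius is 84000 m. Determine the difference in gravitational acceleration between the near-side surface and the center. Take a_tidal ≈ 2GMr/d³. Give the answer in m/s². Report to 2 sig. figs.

Since r ≪ d, expand the inverse-square field across one radius to get the leading 2GMr/d³ term.
a_tidal = 2GMr/d³
        = 2 × (6.674 × 10⁻¹¹) × (1.9 × 10²⁷) × (84000) / (1.8 × 10⁸)³
        = 3.7 × 10⁻³ m/s²

3.7 × 10⁻³ m/s²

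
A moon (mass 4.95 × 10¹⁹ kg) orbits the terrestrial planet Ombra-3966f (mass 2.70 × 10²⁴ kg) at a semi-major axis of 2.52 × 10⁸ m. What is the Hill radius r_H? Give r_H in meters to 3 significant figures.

4.61 × 10⁶ m

r_H ≈ a (m/3M)^(1/3)
    = (2.52 × 10⁸) × (4.95 × 10¹⁹ / (3 × 2.70 × 10²⁴))^(1/3)
    = 4.61 × 10⁶ m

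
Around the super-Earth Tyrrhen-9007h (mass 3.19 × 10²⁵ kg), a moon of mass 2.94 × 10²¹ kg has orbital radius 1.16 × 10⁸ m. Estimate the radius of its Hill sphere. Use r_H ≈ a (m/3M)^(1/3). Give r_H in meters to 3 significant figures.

r_H ≈ a (m/3M)^(1/3)
    = (1.16 × 10⁸) × (2.94 × 10²¹ / (3 × 3.19 × 10²⁵))^(1/3)
    = 3.63 × 10⁶ m

3.63 × 10⁶ m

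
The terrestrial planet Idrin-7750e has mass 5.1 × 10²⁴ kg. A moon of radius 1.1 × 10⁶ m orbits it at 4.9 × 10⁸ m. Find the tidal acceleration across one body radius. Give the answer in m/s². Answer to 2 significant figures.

Differencing GM/(d−r)² and GM/d² to first order in r/d gives 2GMr/d³.
a_tidal = 2GMr/d³
        = 2 × (6.674 × 10⁻¹¹) × (5.1 × 10²⁴) × (1.1 × 10⁶) / (4.9 × 10⁸)³
        = 6.4 × 10⁻⁶ m/s²

6.4 × 10⁻⁶ m/s²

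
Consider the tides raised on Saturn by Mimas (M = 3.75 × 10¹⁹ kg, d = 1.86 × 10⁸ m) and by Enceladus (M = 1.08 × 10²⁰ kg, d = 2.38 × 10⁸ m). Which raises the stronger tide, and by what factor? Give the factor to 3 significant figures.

Enceladus, by a factor of ≈ 1.37

The tide-raising term goes as M/d³ (the gradient of a 1/d² field).
Mimas: (3.75 × 10¹⁹) / (1.86 × 10⁸)³ = 5.828 × 10⁻⁶
Enceladus: (1.08 × 10²⁰) / (2.38 × 10⁸)³ = 8.011 × 10⁻⁶
Ratio (larger/smaller) = 1.37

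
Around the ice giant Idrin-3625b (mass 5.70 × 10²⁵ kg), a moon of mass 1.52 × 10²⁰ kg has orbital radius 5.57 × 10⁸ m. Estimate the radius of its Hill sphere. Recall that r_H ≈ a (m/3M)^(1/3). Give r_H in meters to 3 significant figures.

5.36 × 10⁶ m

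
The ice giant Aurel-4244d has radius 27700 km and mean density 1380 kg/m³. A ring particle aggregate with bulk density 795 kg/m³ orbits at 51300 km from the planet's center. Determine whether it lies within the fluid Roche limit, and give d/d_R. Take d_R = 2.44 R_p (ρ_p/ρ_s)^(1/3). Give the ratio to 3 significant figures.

inside; d/d_R ≈ 0.632

d_R = 2.44 × (27700 km) × (1380/795)^(1/3) = 81230 km
d/d_R = (51300) / (81230) = 0.632
Since d/d_R < 1, the body is inside the Roche limit.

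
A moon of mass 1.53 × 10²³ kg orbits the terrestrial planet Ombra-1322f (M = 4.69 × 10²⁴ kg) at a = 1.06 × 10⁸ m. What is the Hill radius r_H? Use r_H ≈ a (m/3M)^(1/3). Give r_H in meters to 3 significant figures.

r_H ≈ a (m/3M)^(1/3)
    = (1.06 × 10⁸) × (1.53 × 10²³ / (3 × 4.69 × 10²⁴))^(1/3)
    = 2.35 × 10⁷ m

2.35 × 10⁷ m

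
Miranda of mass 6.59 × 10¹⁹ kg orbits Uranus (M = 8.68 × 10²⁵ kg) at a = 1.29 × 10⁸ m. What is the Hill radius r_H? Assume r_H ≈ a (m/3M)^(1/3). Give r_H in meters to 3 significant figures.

r_H ≈ a (m/3M)^(1/3)
    = (1.29 × 10⁸) × (6.59 × 10¹⁹ / (3 × 8.68 × 10²⁵))^(1/3)
    = 8.16 × 10⁵ m

8.16 × 10⁵ m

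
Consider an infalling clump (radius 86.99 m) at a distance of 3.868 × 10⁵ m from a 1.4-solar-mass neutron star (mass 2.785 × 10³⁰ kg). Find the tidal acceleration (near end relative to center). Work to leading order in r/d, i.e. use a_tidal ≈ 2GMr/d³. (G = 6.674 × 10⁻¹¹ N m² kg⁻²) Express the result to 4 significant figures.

5.588 × 10⁵ m/s²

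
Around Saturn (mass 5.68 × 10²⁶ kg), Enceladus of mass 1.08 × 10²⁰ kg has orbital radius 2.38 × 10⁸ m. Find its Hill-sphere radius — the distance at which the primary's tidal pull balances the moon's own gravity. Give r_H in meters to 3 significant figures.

r_H ≈ a (m/3M)^(1/3)
    = (2.38 × 10⁸) × (1.08 × 10²⁰ / (3 × 5.68 × 10²⁶))^(1/3)
    = 9.49 × 10⁵ m

9.49 × 10⁵ m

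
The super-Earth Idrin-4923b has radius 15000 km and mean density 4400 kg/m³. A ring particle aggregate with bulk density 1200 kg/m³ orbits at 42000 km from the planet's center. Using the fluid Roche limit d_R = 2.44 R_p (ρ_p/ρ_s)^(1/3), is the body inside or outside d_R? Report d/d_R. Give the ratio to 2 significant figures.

d_R = 2.44 × (15000 km) × (4400/1200)^(1/3) = 56440 km
d/d_R = (42000) / (56440) = 0.74
Since d/d_R < 1, the body is inside the Roche limit.

inside; d/d_R ≈ 0.74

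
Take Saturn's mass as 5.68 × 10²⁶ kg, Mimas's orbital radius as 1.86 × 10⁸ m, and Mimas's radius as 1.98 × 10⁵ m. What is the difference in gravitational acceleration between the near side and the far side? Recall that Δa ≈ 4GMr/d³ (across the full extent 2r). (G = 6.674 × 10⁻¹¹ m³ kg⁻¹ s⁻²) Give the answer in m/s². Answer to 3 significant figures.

a_tidal = 4GMr/d³
        = 4 × (6.674 × 10⁻¹¹) × (5.68 × 10²⁶) × (1.98 × 10⁵) / (1.86 × 10⁸)³
        = 4.67 × 10⁻³ m/s²

4.67 × 10⁻³ m/s²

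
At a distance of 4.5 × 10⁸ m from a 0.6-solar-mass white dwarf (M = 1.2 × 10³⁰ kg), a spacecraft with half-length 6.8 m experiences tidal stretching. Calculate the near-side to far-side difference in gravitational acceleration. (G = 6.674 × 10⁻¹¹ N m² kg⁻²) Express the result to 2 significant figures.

2.4 × 10⁻⁵ m/s²

a_tidal = 4GMr/d³
        = 4 × (6.674 × 10⁻¹¹) × (1.2 × 10³⁰) × (6.8) / (4.5 × 10⁸)³
        = 2.4 × 10⁻⁵ m/s²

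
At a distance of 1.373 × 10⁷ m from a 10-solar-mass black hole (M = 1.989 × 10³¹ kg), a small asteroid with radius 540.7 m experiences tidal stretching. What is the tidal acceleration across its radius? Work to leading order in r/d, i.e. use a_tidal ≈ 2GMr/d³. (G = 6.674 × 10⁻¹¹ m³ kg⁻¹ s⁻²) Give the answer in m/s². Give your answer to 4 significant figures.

a_tidal = 2GMr/d³
        = 2 × (6.674 × 10⁻¹¹) × (1.989 × 10³¹) × (540.7) / (1.373 × 10⁷)³
        = 5.546 × 10² m/s²

5.546 × 10² m/s²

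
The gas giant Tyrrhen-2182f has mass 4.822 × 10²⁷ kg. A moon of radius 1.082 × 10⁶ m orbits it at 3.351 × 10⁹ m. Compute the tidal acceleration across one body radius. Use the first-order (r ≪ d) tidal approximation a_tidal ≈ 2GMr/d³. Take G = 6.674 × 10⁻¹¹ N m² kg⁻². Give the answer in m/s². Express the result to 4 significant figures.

1.851 × 10⁻⁵ m/s²

Δa = 2GMr/d³
   = 2 × (6.674 × 10⁻¹¹) × (4.822 × 10²⁷) × (1.082 × 10⁶) / (3.351 × 10⁹)³
   = 1.851 × 10⁻⁵ m/s²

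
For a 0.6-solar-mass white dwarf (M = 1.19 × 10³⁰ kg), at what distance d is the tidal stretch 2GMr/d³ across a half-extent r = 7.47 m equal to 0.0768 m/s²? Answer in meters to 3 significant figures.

2GMr/d³ = a_tidal  ⇒  d = (2GMr / a_tidal)^(1/3)
d = (2 × 6.674×10⁻¹¹ × (1.19 × 10³⁰) × (7.47) / (0.0768))^(1/3)
  = 2.49 × 10⁷ m

2.49 × 10⁷ m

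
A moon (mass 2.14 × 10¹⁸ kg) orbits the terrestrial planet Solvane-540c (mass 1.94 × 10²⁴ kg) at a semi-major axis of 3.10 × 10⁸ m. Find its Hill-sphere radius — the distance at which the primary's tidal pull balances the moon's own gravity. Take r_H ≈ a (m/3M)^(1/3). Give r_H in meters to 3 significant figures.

2.22 × 10⁶ m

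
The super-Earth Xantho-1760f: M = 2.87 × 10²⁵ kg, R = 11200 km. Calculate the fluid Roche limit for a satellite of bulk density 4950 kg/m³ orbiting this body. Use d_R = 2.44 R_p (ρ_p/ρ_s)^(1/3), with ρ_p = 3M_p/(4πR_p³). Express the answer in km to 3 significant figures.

27200 km

ρ_p = 3M_p/(4πR_p³) = 3 × (2.87 × 10²⁵) / (4π × (1.12 × 10⁷ m)³) = 4880 kg/m³
d_R = 2.44 × 11200 km × (4880/4950)^(1/3)
    = 27200 km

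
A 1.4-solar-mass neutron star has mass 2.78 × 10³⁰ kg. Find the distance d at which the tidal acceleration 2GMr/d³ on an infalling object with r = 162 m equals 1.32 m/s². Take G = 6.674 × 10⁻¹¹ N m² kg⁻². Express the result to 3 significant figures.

3.57 × 10⁷ m

2GMr/d³ = a_tidal  ⇒  d = (2GMr / a_tidal)^(1/3)
d = (2 × 6.674×10⁻¹¹ × (2.78 × 10³⁰) × (162) / (1.32))^(1/3)
  = 3.57 × 10⁷ m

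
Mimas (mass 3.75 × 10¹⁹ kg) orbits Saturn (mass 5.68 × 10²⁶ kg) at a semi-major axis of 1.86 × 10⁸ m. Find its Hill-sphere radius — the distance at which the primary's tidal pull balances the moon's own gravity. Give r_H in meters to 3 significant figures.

5.21 × 10⁵ m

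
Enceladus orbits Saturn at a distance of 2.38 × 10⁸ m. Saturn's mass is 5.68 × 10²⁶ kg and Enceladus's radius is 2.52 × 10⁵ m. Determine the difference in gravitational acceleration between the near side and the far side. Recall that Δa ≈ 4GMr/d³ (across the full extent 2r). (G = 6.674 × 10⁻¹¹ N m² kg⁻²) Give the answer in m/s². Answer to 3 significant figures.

2.83 × 10⁻³ m/s²

a_tidal = 4GMr/d³
        = 4 × (6.674 × 10⁻¹¹) × (5.68 × 10²⁶) × (2.52 × 10⁵) / (2.38 × 10⁸)³
        = 2.83 × 10⁻³ m/s²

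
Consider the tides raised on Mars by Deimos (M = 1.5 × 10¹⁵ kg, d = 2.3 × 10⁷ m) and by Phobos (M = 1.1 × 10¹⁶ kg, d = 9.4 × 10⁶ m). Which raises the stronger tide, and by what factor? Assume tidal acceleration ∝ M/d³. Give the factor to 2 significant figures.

Compare M/d³ for the two perturbers:
Deimos: (1.5 × 10¹⁵) / (2.3 × 10⁷)³ = 1.233 × 10⁻⁷
Phobos: (1.1 × 10¹⁶) / (9.4 × 10⁶)³ = 1.324 × 10⁻⁵
Ratio (larger/smaller) = 110

Phobos, by a factor of ≈ 110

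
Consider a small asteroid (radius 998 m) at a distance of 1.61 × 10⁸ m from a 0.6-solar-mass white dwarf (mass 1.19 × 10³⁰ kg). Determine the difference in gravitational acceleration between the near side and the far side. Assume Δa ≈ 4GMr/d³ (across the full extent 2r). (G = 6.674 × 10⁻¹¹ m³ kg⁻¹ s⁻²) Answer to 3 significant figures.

a_tidal = 4GMr/d³
        = 4 × (6.674 × 10⁻¹¹) × (1.19 × 10³⁰) × (998) / (1.61 × 10⁸)³
        = 7.60 × 10⁻² m/s²

7.60 × 10⁻² m/s²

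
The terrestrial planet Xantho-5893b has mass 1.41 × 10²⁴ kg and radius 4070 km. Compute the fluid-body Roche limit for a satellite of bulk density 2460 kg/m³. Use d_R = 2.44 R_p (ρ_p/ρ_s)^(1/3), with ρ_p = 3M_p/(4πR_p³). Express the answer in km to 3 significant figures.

ρ_p = 3M_p/(4πR_p³) = 3 × (1.41 × 10²⁴) / (4π × (4.07 × 10⁶ m)³) = 4990 kg/m³
d_R = 2.44 × 4070 km × (4990/2460)^(1/3)
    = 12600 km

12600 km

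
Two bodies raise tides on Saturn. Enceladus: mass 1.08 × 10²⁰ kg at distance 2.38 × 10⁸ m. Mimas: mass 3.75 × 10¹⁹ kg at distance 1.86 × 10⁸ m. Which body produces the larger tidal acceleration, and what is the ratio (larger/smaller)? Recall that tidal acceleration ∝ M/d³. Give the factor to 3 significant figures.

Compare M/d³ for the two perturbers:
Enceladus: (1.08 × 10²⁰) / (2.38 × 10⁸)³ = 8.011 × 10⁻⁶
Mimas: (3.75 × 10¹⁹) / (1.86 × 10⁸)³ = 5.828 × 10⁻⁶
Ratio (larger/smaller) = 1.37

Enceladus, by a factor of ≈ 1.37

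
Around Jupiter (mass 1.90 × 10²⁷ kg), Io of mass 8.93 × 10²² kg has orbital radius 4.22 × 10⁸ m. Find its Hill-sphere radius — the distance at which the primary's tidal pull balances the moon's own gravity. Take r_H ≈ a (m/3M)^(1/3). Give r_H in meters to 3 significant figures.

1.06 × 10⁷ m

r_H ≈ a (m/3M)^(1/3)
    = (4.22 × 10⁸) × (8.93 × 10²² / (3 × 1.90 × 10²⁷))^(1/3)
    = 1.06 × 10⁷ m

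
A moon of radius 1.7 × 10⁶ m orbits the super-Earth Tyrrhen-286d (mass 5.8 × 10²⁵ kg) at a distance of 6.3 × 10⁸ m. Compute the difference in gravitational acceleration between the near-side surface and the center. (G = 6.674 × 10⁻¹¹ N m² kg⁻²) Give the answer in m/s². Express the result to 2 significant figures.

Δa = 2GMr/d³
   = 2 × (6.674 × 10⁻¹¹) × (5.8 × 10²⁵) × (1.7 × 10⁶) / (6.3 × 10⁸)³
   = 5.3 × 10⁻⁵ m/s²

5.3 × 10⁻⁵ m/s²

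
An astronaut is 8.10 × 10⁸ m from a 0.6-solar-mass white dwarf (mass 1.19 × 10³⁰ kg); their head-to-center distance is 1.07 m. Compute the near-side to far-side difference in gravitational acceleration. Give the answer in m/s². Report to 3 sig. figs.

Near-to-far spans 2r, so the tidal difference is twice the near-to-center value: 4GMr/d³.
Δa = 4GMr/d³
   = 4 × (6.674 × 10⁻¹¹) × (1.19 × 10³⁰) × (1.07) / (8.10 × 10⁸)³
   = 6.40 × 10⁻⁷ m/s²

6.40 × 10⁻⁷ m/s²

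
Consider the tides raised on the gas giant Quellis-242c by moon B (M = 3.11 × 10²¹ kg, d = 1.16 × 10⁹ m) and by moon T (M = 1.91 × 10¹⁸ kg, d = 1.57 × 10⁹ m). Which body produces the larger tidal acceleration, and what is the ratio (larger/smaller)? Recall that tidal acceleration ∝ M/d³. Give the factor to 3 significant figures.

Moon B, by a factor of ≈ 4040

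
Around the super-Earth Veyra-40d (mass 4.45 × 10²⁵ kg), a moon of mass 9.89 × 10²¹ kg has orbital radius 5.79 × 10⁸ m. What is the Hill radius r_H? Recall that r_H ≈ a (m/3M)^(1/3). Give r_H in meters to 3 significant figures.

r_H ≈ a (m/3M)^(1/3)
    = (5.79 × 10⁸) × (9.89 × 10²¹ / (3 × 4.45 × 10²⁵))^(1/3)
    = 2.43 × 10⁷ m

2.43 × 10⁷ m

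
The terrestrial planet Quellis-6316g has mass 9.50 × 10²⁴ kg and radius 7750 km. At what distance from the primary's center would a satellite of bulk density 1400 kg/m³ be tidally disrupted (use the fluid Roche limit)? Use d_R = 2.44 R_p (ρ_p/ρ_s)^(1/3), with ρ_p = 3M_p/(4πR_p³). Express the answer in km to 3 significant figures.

ρ_p = 3M_p/(4πR_p³) = 3 × (9.50 × 10²⁴) / (4π × (7.75 × 10⁶ m)³) = 4870 kg/m³
d_R = 2.44 × 7750 km × (4870/1400)^(1/3)
    = 28700 km

28700 km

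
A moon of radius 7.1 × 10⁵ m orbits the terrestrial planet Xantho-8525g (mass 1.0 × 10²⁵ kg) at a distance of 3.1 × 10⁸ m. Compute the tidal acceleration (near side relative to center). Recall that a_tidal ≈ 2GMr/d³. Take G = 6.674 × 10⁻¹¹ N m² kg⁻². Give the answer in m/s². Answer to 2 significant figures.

3.2 × 10⁻⁵ m/s²

Since r ≪ d, expand the inverse-square field across one radius to get the leading 2GMr/d³ term.
a_tidal = 2GMr/d³
        = 2 × (6.674 × 10⁻¹¹) × (1.0 × 10²⁵) × (7.1 × 10⁵) / (3.1 × 10⁸)³
        = 3.2 × 10⁻⁵ m/s²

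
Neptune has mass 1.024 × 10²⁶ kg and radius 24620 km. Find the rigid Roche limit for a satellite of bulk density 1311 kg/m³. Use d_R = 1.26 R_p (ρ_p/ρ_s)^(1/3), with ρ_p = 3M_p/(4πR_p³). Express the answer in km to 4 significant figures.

33410 km

ρ_p = 3M_p/(4πR_p³) = 3 × (1.024 × 10²⁶) / (4π × (2.462 × 10⁷ m)³) = 1638 kg/m³
d_R = 1.26 × 24620 km × (1638/1311)^(1/3)
    = 33410 km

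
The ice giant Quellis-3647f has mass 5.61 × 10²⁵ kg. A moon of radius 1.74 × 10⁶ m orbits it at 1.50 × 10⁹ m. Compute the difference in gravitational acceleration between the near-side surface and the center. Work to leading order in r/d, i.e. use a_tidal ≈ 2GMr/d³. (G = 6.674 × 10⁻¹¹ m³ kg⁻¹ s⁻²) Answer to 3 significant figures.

3.86 × 10⁻⁶ m/s²

Differencing GM/(d−r)² and GM/d² to first order in r/d gives 2GMr/d³.
Δa = 2GMr/d³
   = 2 × (6.674 × 10⁻¹¹) × (5.61 × 10²⁵) × (1.74 × 10⁶) / (1.50 × 10⁹)³
   = 3.86 × 10⁻⁶ m/s²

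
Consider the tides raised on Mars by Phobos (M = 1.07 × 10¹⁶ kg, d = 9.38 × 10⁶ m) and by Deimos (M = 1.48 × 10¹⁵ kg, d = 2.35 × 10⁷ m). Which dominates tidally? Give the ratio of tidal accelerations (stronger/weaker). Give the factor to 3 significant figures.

Phobos, by a factor of ≈ 114

Tidal stretch scales as M/d³; compute that for each body.
Phobos: (1.07 × 10¹⁶) / (9.38 × 10⁶)³ = 1.297 × 10⁻⁵
Deimos: (1.48 × 10¹⁵) / (2.35 × 10⁷)³ = 1.140 × 10⁻⁷
Ratio (larger/smaller) = 114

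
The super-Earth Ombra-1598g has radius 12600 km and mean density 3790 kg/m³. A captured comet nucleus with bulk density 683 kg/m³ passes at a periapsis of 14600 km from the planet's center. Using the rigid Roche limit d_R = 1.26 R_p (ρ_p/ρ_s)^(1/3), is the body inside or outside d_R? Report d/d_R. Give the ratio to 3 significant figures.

d_R = 1.26 × (12600 km) × (3790/683)^(1/3) = 28110 km
d/d_R = (14600) / (28110) = 0.519
Since d/d_R < 1, the body is inside the Roche limit.

inside; d/d_R ≈ 0.519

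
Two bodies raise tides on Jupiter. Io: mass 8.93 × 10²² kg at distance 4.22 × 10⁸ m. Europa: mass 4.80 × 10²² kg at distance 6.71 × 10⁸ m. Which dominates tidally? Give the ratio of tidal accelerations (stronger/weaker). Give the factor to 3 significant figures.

Compare M/d³ for the two perturbers:
Io: (8.93 × 10²²) / (4.22 × 10⁸)³ = 1.188 × 10⁻³
Europa: (4.80 × 10²²) / (6.71 × 10⁸)³ = 1.589 × 10⁻⁴
Ratio (larger/smaller) = 7.48

Io, by a factor of ≈ 7.48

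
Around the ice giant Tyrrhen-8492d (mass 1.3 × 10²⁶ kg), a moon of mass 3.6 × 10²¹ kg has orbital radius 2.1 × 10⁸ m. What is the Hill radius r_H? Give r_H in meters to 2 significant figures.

4.4 × 10⁶ m

r_H ≈ a (m/3M)^(1/3)
    = (2.1 × 10⁸) × (3.6 × 10²¹ / (3 × 1.3 × 10²⁶))^(1/3)
    = 4.4 × 10⁶ m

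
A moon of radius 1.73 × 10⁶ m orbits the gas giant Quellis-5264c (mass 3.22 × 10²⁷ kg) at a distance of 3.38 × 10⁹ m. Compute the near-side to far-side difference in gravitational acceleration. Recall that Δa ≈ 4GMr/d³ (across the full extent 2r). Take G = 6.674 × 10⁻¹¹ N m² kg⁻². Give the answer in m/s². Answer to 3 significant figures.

3.85 × 10⁻⁵ m/s²

The field gradient is 2GM/d³; across the full diameter 2r the difference is 4GMr/d³.
a_tidal = 4GMr/d³
        = 4 × (6.674 × 10⁻¹¹) × (3.22 × 10²⁷) × (1.73 × 10⁶) / (3.38 × 10⁹)³
        = 3.85 × 10⁻⁵ m/s²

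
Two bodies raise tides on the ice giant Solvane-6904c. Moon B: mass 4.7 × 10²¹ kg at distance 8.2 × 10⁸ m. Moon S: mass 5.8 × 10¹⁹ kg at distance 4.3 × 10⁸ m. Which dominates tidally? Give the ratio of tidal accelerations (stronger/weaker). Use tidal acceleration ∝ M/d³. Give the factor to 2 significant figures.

Moon B, by a factor of ≈ 12

Compare M/d³ for the two perturbers:
Moon B: (4.7 × 10²¹) / (8.2 × 10⁸)³ = 8.524 × 10⁻⁶
Moon S: (5.8 × 10¹⁹) / (4.3 × 10⁸)³ = 7.295 × 10⁻⁷
Ratio (larger/smaller) = 12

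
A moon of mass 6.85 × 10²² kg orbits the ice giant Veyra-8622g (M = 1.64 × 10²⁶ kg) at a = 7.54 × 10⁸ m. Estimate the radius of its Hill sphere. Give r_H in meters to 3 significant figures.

r_H ≈ a (m/3M)^(1/3)
    = (7.54 × 10⁸) × (6.85 × 10²² / (3 × 1.64 × 10²⁶))^(1/3)
    = 3.91 × 10⁷ m

3.91 × 10⁷ m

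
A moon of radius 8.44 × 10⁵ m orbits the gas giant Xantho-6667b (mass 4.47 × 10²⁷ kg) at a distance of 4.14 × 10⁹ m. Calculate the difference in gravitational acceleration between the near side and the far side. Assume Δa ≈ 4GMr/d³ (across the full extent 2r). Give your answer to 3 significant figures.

Δa = 4GMr/d³
   = 4 × (6.674 × 10⁻¹¹) × (4.47 × 10²⁷) × (8.44 × 10⁵) / (4.14 × 10⁹)³
   = 1.42 × 10⁻⁵ m/s²

1.42 × 10⁻⁵ m/s²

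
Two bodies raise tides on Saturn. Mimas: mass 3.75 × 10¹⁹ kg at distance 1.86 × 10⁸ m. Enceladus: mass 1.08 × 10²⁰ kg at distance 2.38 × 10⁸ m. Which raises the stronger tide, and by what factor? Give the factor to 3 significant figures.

Enceladus, by a factor of ≈ 1.37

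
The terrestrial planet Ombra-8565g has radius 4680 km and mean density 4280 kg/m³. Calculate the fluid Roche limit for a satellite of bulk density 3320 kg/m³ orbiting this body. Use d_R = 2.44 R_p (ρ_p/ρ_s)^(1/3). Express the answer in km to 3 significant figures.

d_R = 2.44 × 4680 km × (4280/3320)^(1/3)
    = 12400 km

12400 km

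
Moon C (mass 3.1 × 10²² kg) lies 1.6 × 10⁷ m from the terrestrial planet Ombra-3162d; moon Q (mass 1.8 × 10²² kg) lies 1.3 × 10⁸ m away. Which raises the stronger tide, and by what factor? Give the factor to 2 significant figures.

Moon C, by a factor of ≈ 920

The tide-raising term goes as M/d³ (the gradient of a 1/d² field).
Moon C: (3.1 × 10²²) / (1.6 × 10⁷)³ = 7.568
Moon Q: (1.8 × 10²²) / (1.3 × 10⁸)³ = 8.193 × 10⁻³
Ratio (larger/smaller) = 920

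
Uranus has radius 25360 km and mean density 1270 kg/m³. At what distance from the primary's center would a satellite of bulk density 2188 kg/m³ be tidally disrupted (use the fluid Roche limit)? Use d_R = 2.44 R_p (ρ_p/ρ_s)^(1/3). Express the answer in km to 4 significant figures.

51620 km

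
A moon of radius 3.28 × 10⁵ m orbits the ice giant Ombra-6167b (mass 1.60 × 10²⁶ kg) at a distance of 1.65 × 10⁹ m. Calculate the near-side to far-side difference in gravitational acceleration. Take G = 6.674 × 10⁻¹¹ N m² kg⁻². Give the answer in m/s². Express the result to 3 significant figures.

Δa = 4GMr/d³
   = 4 × (6.674 × 10⁻¹¹) × (1.60 × 10²⁶) × (3.28 × 10⁵) / (1.65 × 10⁹)³
   = 3.12 × 10⁻⁶ m/s²

3.12 × 10⁻⁶ m/s²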